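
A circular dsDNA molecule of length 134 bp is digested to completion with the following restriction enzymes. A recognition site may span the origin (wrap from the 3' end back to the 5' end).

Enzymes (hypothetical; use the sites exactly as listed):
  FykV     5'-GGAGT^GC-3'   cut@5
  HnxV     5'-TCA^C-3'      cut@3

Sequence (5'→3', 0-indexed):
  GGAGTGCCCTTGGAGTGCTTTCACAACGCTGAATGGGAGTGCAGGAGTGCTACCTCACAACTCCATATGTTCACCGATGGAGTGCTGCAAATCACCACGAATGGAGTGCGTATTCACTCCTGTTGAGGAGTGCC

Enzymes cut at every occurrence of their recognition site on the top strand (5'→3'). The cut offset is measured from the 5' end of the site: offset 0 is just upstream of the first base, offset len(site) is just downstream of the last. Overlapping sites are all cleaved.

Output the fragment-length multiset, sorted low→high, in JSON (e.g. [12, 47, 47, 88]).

[7,8,8,9,9,10,11,11,13,15,16,17]

Per-enzyme occurrences:
  FykV (GGAGTGC, off=5): starts [0, 11, 35, 43, 78, 102, 126] → cuts [5, 16, 40, 48, 83, 107, 131]
  HnxV (TCAC, off=3): starts [20, 54, 70, 91, 113] → cuts [23, 57, 73, 94, 116]

All cut coordinates (distinct, sorted): [5, 16, 23, 40, 48, 57, 73, 83, 94, 107, 116, 131]

Fragment lengths:
  5→16: 11 bp
  16→23: 7 bp
  23→40: 17 bp
  40→48: 8 bp
  48→57: 9 bp
  57→73: 16 bp
  73→83: 10 bp
  83→94: 11 bp
  94→107: 13 bp
  107→116: 9 bp
  116→131: 15 bp
  131→5 (wrap): 134-131+5 = 8 bp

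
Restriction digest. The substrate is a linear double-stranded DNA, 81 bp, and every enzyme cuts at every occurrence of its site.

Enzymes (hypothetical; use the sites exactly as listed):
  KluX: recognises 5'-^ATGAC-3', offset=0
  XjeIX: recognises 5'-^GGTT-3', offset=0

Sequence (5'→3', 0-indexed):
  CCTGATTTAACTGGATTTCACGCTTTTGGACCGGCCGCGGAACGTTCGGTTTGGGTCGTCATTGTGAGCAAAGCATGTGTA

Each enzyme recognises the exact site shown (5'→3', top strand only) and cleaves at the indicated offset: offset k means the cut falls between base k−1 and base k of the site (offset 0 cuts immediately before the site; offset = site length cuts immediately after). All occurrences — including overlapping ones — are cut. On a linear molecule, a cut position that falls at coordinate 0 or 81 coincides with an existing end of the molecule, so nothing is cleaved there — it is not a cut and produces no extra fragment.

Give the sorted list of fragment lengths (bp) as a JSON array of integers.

Per-enzyme occurrences:
  KluX (ATGAC, off=0): no sites
  XjeIX GGTT/0: at [47] ⇒ [47]

Pooled cuts: [47]

Fragment lengths:
  [0,47): 47 bp
  [47,81): 34 bp

[34,47]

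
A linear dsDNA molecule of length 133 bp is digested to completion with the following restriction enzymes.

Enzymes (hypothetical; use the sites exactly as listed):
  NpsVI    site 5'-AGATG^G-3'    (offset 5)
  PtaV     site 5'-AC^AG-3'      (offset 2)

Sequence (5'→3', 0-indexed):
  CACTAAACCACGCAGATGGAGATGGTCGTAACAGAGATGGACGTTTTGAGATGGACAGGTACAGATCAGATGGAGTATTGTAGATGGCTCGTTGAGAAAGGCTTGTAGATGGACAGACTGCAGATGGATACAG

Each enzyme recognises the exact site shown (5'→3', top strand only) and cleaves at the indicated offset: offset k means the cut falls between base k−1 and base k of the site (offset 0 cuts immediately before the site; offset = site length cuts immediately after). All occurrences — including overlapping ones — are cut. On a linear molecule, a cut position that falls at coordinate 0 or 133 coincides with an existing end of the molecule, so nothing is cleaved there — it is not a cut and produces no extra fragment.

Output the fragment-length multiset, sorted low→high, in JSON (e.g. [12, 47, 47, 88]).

[2,3,3,5,6,6,7,8,10,12,14,14,18,25]

Site scan:
  NpsVI AGATGG/5: at [13, 19, 34, 48, 67, 81, 106, 121] ⇒ [18, 24, 39, 53, 72, 86, 111, 126]
  PtaV ACAG/2: at [30, 54, 60, 112, 129] ⇒ [32, 56, 62, 114, 131]

All cut coordinates (distinct, sorted): [18, 24, 32, 39, 53, 56, 62, 72, 86, 111, 114, 126, 131]

Fragment lengths:
  [0,18): 18 bp
  [18,24): 6 bp
  [24,32): 8 bp
  [32,39): 7 bp
  [39,53): 14 bp
  [53,56): 3 bp
  [56,62): 6 bp
  [62,72): 10 bp
  [72,86): 14 bp
  [86,111): 25 bp
  [111,114): 3 bp
  [114,126): 12 bp
  [126,131): 5 bp
  [131,133): 2 bp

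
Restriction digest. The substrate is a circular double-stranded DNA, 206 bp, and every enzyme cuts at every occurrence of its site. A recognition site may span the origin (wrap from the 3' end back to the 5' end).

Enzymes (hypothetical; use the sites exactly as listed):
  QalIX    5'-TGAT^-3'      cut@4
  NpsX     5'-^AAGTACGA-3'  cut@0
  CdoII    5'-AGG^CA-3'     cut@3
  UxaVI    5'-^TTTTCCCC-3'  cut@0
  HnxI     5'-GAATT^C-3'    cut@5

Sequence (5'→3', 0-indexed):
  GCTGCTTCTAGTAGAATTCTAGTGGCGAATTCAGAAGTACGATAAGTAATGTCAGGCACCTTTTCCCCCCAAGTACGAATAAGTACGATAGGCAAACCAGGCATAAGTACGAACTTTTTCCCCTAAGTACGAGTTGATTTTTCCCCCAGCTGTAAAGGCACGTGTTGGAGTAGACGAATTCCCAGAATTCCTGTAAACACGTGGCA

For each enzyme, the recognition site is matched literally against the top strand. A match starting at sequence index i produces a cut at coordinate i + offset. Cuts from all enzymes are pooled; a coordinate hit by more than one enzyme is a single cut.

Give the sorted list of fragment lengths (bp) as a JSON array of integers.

Per-enzyme occurrences:
  QalIX TGAT/4: at [134] ⇒ [138]
  NpsX AAGTACGA/0: at [34, 70, 80, 104, 124] ⇒ [34, 70, 80, 104, 124]
  CdoII AGGCA/3: at [53, 89, 98, 155] ⇒ [56, 92, 101, 158]
  UxaVI TTTTCCCC/0: at [60, 115, 138] ⇒ [60, 115, 138]
  HnxI GAATTC/5: at [13, 26, 175, 184] ⇒ [18, 31, 180, 189]

All cut coordinates (distinct, sorted): [18, 31, 34, 56, 60, 70, 80, 92, 101, 104, 115, 124, 138, 158, 180, 189]

Fragment lengths:
  18→31: 13 bp
  31→34: 3 bp
  34→56: 22 bp
  56→60: 4 bp
  60→70: 10 bp
  70→80: 10 bp
  80→92: 12 bp
  92→101: 9 bp
  101→104: 3 bp
  104→115: 11 bp
  115→124: 9 bp
  124→138: 14 bp
  138→158: 20 bp
  158→180: 22 bp
  180→189: 9 bp
  189→18 (wrap): 206-189+18 = 35 bp

[3,3,4,9,9,9,10,10,11,12,13,14,20,22,22,35]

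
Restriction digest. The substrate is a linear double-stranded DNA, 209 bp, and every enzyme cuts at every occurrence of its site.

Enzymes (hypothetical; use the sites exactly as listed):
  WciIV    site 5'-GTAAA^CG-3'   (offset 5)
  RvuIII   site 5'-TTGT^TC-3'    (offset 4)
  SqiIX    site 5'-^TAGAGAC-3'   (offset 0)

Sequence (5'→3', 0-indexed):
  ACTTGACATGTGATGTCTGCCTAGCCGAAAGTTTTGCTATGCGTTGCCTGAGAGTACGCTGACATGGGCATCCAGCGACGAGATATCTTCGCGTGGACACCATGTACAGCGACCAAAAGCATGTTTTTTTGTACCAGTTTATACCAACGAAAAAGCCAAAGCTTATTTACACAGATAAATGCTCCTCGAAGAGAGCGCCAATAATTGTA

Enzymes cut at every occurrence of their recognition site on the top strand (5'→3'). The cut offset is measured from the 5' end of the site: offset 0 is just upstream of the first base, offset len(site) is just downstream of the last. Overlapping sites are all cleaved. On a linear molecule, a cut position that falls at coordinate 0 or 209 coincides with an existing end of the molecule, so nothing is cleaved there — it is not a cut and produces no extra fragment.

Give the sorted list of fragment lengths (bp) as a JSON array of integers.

Site scan:
  WciIV (GTAAACG, off=5): no sites
  RvuIII (TTGTTC, off=4): no sites
  SqiIX (TAGAGAC, off=0): no sites

All cut coordinates (distinct, sorted): ∅

Fragments:
  no cuts → one linear fragment of 209 bp

[209]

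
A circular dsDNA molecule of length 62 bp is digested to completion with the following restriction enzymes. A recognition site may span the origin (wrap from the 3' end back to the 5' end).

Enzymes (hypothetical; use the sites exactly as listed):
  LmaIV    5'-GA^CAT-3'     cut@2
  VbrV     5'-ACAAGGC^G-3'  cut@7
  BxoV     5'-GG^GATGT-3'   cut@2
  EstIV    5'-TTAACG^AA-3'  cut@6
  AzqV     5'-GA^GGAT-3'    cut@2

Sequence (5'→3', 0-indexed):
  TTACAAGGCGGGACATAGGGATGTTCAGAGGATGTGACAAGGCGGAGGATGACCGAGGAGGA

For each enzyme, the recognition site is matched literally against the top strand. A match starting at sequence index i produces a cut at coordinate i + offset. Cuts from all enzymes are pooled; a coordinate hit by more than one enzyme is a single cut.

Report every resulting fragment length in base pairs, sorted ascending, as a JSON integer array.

[3,4,6,10,12,13,14]

Scan for sites:
  LmaIV (GACAT, off=2): starts [11] → cuts [13]
  VbrV (ACAAGGCG, off=7): starts [2, 36] → cuts [9, 43]
  BxoV (GGGATGT, off=2): starts [17] → cuts [19]
  EstIV (TTAACGAA, off=6): no sites
  AzqV (GAGGAT, off=2): starts [27, 44, 57] → cuts [29, 46, 59]

All cut coordinates (distinct, sorted): [9, 13, 19, 29, 43, 46, 59]

Fragment lengths:
  9→13: 4 bp
  13→19: 6 bp
  19→29: 10 bp
  29→43: 14 bp
  43→46: 3 bp
  46→59: 13 bp
  59→9 (wrap): 62-59+9 = 12 bp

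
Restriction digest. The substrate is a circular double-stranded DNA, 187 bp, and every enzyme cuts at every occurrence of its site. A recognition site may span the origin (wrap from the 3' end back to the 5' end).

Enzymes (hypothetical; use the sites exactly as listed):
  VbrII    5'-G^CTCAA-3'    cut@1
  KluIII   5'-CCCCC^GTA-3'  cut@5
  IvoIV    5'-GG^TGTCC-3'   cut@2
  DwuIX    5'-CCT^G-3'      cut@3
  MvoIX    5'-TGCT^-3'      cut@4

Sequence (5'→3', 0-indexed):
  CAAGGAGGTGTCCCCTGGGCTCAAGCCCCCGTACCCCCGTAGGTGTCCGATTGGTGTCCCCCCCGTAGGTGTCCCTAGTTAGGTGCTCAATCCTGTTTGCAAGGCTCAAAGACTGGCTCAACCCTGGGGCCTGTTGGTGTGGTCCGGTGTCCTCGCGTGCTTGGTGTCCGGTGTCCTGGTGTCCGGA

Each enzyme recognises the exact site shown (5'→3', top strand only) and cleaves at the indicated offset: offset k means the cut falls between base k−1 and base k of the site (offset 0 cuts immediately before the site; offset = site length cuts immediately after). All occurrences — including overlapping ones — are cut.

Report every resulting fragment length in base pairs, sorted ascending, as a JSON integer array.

Per-enzyme occurrences:
  VbrII (GCTCAA, off=1): starts [18, 84, 103, 115] → cuts [19, 85, 104, 116]
  KluIII (CCCCCGTA, off=5): starts [25, 33, 59] → cuts [30, 38, 64]
  IvoIV (GGTGTCC, off=2): starts [6, 41, 52, 67, 145, 162, 169, 177] → cuts [8, 43, 54, 69, 147, 164, 171, 179]
  DwuIX (CCTG, off=3): starts [13, 91, 122, 129, 174] → cuts [16, 94, 125, 132, 177]
  MvoIX (TGCT, off=4): starts [83, 157] → cuts [87, 161]

All cut coordinates (distinct, sorted): [8, 16, 19, 30, 38, 43, 54, 64, 69, 85, 87, 94, 104, 116, 125, 132, 147, 161, 164, 171, 177, 179]

Fragments:
  8→16: 8 bp
  16→19: 3 bp
  19→30: 11 bp
  30→38: 8 bp
  38→43: 5 bp
  43→54: 11 bp
  54→64: 10 bp
  64→69: 5 bp
  69→85: 16 bp
  85→87: 2 bp
  87→94: 7 bp
  94→104: 10 bp
  104→116: 12 bp
  116→125: 9 bp
  125→132: 7 bp
  132→147: 15 bp
  147→161: 14 bp
  161→164: 3 bp
  164→171: 7 bp
  171→177: 6 bp
  177→179: 2 bp
  179→8 (wrap): 187-179+8 = 16 bp

[2,2,3,3,5,5,6,7,7,7,8,8,9,10,10,11,11,12,14,15,16,16]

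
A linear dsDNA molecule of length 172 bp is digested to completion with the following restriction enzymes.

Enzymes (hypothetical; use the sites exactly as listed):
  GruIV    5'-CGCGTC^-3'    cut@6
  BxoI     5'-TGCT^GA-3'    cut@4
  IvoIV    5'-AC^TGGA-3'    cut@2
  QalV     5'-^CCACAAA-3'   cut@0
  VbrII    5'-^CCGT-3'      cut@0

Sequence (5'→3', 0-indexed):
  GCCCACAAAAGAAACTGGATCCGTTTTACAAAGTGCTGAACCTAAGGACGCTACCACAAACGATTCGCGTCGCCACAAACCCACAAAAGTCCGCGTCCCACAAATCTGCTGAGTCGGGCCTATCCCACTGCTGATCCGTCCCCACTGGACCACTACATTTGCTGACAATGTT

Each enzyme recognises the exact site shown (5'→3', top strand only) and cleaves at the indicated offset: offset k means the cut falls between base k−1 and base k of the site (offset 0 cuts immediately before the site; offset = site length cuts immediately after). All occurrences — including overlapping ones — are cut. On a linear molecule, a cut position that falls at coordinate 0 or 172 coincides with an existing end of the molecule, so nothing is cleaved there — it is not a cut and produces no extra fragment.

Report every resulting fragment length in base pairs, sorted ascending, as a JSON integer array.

[1,2,3,5,8,9,10,13,13,16,17,17,18,18,22]

Scan for sites:
  GruIV (CGCGTC, off=6): starts [65, 91] → cuts [71, 97]
  BxoI (TGCTGA, off=4): starts [33, 106, 128, 159] → cuts [37, 110, 132, 163]
  IvoIV (ACTGGA, off=2): starts [13, 143] → cuts [15, 145]
  QalV (CCACAAA, off=0): starts [2, 53, 72, 80, 97] → cuts [2, 53, 72, 80, 97]
  VbrII (CCGT, off=0): starts [20, 135] → cuts [20, 135]

All cut coordinates (distinct, sorted): [2, 15, 20, 37, 53, 71, 72, 80, 97, 110, 132, 135, 145, 163]

Fragment lengths:
  [0,2): 2 bp
  [2,15): 13 bp
  [15,20): 5 bp
  [20,37): 17 bp
  [37,53): 16 bp
  [53,71): 18 bp
  [71,72): 1 bp
  [72,80): 8 bp
  [80,97): 17 bp
  [97,110): 13 bp
  [110,132): 22 bp
  [132,135): 3 bp
  [135,145): 10 bp
  [145,163): 18 bp
  [163,172): 9 bp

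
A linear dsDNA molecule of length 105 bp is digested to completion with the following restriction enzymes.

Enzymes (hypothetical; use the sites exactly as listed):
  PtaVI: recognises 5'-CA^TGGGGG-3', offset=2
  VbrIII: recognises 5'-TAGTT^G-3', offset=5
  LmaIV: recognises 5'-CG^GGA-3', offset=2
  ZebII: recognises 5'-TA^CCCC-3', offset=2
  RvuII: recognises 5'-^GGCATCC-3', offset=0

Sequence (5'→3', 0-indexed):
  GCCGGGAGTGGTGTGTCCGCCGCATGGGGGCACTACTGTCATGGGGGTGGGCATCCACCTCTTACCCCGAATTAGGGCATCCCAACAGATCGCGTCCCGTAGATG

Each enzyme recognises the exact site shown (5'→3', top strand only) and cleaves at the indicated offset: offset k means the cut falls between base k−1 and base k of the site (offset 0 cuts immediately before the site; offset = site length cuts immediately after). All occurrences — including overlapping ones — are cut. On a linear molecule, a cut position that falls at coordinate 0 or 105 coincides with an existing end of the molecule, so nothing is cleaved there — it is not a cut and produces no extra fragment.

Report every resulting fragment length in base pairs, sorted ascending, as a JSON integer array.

[4,8,11,15,17,20,30]

Scan for sites:
  PtaVI CATGGGGG/2: at [22, 39] ⇒ [24, 41]
  VbrIII (TAGTTG, off=5): no sites
  LmaIV CGGGA/2: at [2] ⇒ [4]
  ZebII TACCCC/2: at [62] ⇒ [64]
  RvuII GGCATCC/0: at [49, 75] ⇒ [49, 75]

All cut coordinates (distinct, sorted): [4, 24, 41, 49, 64, 75]

Fragment lengths:
  [0,4): 4 bp
  [4,24): 20 bp
  [24,41): 17 bp
  [41,49): 8 bp
  [49,64): 15 bp
  [64,75): 11 bp
  [75,105): 30 bp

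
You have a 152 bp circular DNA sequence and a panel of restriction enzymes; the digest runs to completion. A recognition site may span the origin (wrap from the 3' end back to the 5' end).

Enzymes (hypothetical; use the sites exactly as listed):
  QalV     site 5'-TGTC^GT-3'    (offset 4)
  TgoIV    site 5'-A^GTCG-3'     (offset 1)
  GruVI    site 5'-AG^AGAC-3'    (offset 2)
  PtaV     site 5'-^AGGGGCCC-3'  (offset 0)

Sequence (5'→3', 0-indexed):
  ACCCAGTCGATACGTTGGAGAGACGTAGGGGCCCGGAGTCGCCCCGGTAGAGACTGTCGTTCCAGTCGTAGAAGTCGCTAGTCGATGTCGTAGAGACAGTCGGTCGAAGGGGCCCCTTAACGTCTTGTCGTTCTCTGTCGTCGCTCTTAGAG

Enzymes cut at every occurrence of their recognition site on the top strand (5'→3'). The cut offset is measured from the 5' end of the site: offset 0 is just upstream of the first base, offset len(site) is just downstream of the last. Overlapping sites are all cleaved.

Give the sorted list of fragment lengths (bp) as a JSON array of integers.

Per-enzyme occurrences:
  QalV TGTCGT/4: at [54, 85, 125, 135] ⇒ [58, 89, 129, 139]
  TgoIV AGTCG/1: at [4, 36, 63, 72, 79, 97] ⇒ [5, 37, 64, 73, 80, 98]
  GruVI AGAGAC/2: at [18, 48, 91, 148] ⇒ [20, 50, 93, 150]
  PtaV AGGGGCCC/0: at [26, 107] ⇒ [26, 107]

Pooled cuts: [5, 20, 26, 37, 50, 58, 64, 73, 80, 89, 93, 98, 107, 129, 139, 150]

Fragment lengths:
  5→20: 15 bp
  20→26: 6 bp
  26→37: 11 bp
  37→50: 13 bp
  50→58: 8 bp
  58→64: 6 bp
  64→73: 9 bp
  73→80: 7 bp
  80→89: 9 bp
  89→93: 4 bp
  93→98: 5 bp
  98→107: 9 bp
  107→129: 22 bp
  129→139: 10 bp
  139→150: 11 bp
  150→5 (wrap): 152-150+5 = 7 bp

[4,5,6,6,7,7,8,9,9,9,10,11,11,13,15,22]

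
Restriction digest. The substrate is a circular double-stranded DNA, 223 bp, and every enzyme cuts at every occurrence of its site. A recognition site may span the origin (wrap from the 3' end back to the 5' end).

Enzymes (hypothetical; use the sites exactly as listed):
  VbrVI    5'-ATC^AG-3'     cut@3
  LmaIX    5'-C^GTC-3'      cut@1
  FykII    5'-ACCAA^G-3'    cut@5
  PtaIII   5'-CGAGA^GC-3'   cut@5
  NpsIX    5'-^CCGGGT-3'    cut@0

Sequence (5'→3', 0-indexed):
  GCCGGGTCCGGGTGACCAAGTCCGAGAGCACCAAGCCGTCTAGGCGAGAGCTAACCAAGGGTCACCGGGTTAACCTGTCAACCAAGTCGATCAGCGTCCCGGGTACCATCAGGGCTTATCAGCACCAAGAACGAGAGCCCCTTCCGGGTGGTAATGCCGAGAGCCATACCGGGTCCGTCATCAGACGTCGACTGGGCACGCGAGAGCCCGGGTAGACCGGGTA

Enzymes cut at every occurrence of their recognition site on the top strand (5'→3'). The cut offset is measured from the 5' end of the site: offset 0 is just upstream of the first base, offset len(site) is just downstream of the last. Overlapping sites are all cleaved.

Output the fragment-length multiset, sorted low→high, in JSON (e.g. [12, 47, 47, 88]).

[2,3,3,3,4,6,6,6,6,7,7,7,8,8,8,8,8,9,9,10,12,12,12,19,19,21]

Scan for sites:
  VbrVI (ATCAG, off=3): starts [89, 107, 117, 179] → cuts [92, 110, 120, 182]
  LmaIX (CGTC, off=1): starts [36, 94, 175, 185] → cuts [37, 95, 176, 186]
  FykII (ACCAAG, off=5): starts [14, 29, 53, 80, 123] → cuts [19, 34, 58, 85, 128]
  PtaIII (CGAGAGC, off=5): starts [22, 44, 131, 157, 200] → cuts [27, 49, 136, 162, 205]
  NpsIX (CCGGGT, off=0): starts [1, 7, 64, 98, 143, 168, 207, 216] → cuts [1, 7, 64, 98, 143, 168, 207, 216]

Pooled cuts: [1, 7, 19, 27, 34, 37, 49, 58, 64, 85, 92, 95, 98, 110, 120, 128, 136, 143, 162, 168, 176, 182, 186, 205, 207, 216]

Fragment lengths:
  1→7: 6 bp
  7→19: 12 bp
  19→27: 8 bp
  27→34: 7 bp
  34→37: 3 bp
  37→49: 12 bp
  49→58: 9 bp
  58→64: 6 bp
  64→85: 21 bp
  85→92: 7 bp
  92→95: 3 bp
  95→98: 3 bp
  98→110: 12 bp
  110→120: 10 bp
  120→128: 8 bp
  128→136: 8 bp
  136→143: 7 bp
  143→162: 19 bp
  162→168: 6 bp
  168→176: 8 bp
  176→182: 6 bp
  182→186: 4 bp
  186→205: 19 bp
  205→207: 2 bp
  207→216: 9 bp
  216→1 (wrap): 223-216+1 = 8 bp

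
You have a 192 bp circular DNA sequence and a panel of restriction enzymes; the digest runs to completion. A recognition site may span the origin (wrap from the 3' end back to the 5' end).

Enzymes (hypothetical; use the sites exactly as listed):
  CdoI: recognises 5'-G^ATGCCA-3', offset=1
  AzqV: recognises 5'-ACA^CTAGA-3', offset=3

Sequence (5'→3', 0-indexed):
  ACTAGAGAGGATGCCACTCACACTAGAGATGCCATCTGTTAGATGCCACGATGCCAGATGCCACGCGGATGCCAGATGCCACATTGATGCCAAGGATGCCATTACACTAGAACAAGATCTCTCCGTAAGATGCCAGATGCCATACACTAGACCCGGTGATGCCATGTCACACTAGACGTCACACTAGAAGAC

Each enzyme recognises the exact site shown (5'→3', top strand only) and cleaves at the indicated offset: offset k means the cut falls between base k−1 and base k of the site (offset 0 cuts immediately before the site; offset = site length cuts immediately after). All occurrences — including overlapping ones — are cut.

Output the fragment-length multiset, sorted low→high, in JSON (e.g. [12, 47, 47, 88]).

Per-enzyme occurrences:
  CdoI GATGCCA/1: at [9, 27, 41, 49, 56, 67, 74, 85, 94, 128, 135, 157] ⇒ [10, 28, 42, 50, 57, 68, 75, 86, 95, 129, 136, 158]
  AzqV ACACTAGA/3: at [19, 103, 143, 168, 180, 190] ⇒ [1, 22, 106, 146, 171, 183]

All cut coordinates (distinct, sorted): [1, 10, 22, 28, 42, 50, 57, 68, 75, 86, 95, 106, 129, 136, 146, 158, 171, 183]

Fragments:
  1→10: 9 bp
  10→22: 12 bp
  22→28: 6 bp
  28→42: 14 bp
  42→50: 8 bp
  50→57: 7 bp
  57→68: 11 bp
  68→75: 7 bp
  75→86: 11 bp
  86→95: 9 bp
  95→106: 11 bp
  106→129: 23 bp
  129→136: 7 bp
  136→146: 10 bp
  146→158: 12 bp
  158→171: 13 bp
  171→183: 12 bp
  183→1 (wrap): 192-183+1 = 10 bp

[6,7,7,7,8,9,9,10,10,11,11,11,12,12,12,13,14,23]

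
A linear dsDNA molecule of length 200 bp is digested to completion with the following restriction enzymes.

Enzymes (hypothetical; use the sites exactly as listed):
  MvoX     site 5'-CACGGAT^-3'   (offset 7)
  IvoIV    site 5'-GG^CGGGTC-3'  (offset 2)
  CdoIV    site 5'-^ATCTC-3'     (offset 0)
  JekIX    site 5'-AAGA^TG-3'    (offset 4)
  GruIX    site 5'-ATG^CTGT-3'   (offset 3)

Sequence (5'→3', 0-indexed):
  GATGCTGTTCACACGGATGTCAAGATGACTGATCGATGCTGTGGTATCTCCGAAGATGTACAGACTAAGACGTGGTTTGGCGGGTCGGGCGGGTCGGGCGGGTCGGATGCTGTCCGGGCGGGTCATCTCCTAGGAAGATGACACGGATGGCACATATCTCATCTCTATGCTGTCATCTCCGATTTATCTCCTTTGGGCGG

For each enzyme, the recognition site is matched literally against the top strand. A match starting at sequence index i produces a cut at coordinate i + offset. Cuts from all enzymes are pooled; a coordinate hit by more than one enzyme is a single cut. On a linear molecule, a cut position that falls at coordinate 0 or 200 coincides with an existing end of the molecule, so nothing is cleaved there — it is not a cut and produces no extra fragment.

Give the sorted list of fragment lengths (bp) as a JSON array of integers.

Per-enzyme occurrences:
  MvoX (CACGGAT, off=7): starts [11, 141] → cuts [18, 148]
  IvoIV (GGCGGGTC, off=2): starts [78, 87, 96, 116] → cuts [80, 89, 98, 118]
  CdoIV (ATCTC, off=0): starts [45, 124, 155, 160, 174, 185] → cuts [45, 124, 155, 160, 174, 185]
  JekIX (AAGATG, off=4): starts [21, 52, 134] → cuts [25, 56, 138]
  GruIX (ATGCTGT, off=3): starts [1, 35, 106, 166] → cuts [4, 38, 109, 169]

All cut coordinates (distinct, sorted): [4, 18, 25, 38, 45, 56, 80, 89, 98, 109, 118, 124, 138, 148, 155, 160, 169, 174, 185]

Fragment lengths:
  [0,4): 4 bp
  [4,18): 14 bp
  [18,25): 7 bp
  [25,38): 13 bp
  [38,45): 7 bp
  [45,56): 11 bp
  [56,80): 24 bp
  [80,89): 9 bp
  [89,98): 9 bp
  [98,109): 11 bp
  [109,118): 9 bp
  [118,124): 6 bp
  [124,138): 14 bp
  [138,148): 10 bp
  [148,155): 7 bp
  [155,160): 5 bp
  [160,169): 9 bp
  [169,174): 5 bp
  [174,185): 11 bp
  [185,200): 15 bp

[4,5,5,6,7,7,7,9,9,9,9,10,11,11,11,13,14,14,15,24]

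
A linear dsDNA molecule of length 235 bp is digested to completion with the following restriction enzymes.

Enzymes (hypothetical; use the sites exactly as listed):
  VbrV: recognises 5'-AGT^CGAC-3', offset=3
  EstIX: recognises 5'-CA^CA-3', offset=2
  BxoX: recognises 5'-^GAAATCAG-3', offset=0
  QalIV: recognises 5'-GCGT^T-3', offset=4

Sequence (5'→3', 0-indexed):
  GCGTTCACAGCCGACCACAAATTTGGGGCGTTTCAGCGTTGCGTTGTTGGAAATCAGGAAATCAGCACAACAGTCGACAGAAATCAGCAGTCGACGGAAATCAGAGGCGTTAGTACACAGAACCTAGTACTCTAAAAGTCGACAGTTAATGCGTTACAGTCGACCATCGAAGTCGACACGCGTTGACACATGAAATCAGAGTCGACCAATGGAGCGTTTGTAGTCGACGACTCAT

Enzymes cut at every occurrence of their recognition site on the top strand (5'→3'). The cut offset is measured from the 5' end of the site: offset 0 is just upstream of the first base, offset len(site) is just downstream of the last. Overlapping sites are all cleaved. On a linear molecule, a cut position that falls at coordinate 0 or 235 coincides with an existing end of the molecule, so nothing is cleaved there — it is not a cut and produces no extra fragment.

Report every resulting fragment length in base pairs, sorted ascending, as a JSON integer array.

Scan for sites:
  VbrV AGTCGAC/3: at [71, 88, 136, 157, 170, 199, 221] ⇒ [74, 91, 139, 160, 173, 202, 224]
  EstIX CACA/2: at [5, 15, 65, 115, 186] ⇒ [7, 17, 67, 117, 188]
  BxoX GAAATCAG/0: at [49, 57, 79, 96, 191] ⇒ [49, 57, 79, 96, 191]
  QalIV GCGTT/4: at [0, 27, 35, 40, 106, 150, 179, 213] ⇒ [4, 31, 39, 44, 110, 154, 183, 217]

Pooled cuts: [4, 7, 17, 31, 39, 44, 49, 57, 67, 74, 79, 91, 96, 110, 117, 139, 154, 160, 173, 183, 188, 191, 202, 217, 224]

Fragments:
  [0,4): 4 bp
  [4,7): 3 bp
  [7,17): 10 bp
  [17,31): 14 bp
  [31,39): 8 bp
  [39,44): 5 bp
  [44,49): 5 bp
  [49,57): 8 bp
  [57,67): 10 bp
  [67,74): 7 bp
  [74,79): 5 bp
  [79,91): 12 bp
  [91,96): 5 bp
  [96,110): 14 bp
  [110,117): 7 bp
  [117,139): 22 bp
  [139,154): 15 bp
  [154,160): 6 bp
  [160,173): 13 bp
  [173,183): 10 bp
  [183,188): 5 bp
  [188,191): 3 bp
  [191,202): 11 bp
  [202,217): 15 bp
  [217,224): 7 bp
  [224,235): 11 bp

[3,3,4,5,5,5,5,5,6,7,7,7,8,8,10,10,10,11,11,12,13,14,14,15,15,22]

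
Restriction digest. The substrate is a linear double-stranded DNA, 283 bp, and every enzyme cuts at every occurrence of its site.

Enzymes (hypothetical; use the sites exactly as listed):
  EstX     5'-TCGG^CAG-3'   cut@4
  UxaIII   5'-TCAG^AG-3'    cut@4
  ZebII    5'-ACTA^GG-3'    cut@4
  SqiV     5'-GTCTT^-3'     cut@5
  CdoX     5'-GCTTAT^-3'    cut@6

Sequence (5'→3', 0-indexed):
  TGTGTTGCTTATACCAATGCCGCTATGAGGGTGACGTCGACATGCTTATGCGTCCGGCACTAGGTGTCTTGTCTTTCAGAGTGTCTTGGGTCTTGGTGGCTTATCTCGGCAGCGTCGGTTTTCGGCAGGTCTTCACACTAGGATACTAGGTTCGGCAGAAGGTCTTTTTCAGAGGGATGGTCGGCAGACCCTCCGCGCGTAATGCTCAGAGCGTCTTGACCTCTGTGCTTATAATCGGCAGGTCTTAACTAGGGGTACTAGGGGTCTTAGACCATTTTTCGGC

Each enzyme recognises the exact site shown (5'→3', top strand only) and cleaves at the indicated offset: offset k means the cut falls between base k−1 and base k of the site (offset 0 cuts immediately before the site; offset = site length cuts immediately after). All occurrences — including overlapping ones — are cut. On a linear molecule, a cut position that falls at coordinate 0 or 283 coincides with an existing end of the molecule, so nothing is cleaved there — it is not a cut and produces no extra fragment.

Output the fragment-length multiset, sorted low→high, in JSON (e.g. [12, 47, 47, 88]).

[4,5,5,5,6,6,7,7,7,8,8,8,8,8,8,8,9,10,11,12,12,13,15,15,16,25,37]

Per-enzyme occurrences:
  EstX (TCGGCAG, off=4): starts [105, 121, 151, 180, 234] → cuts [109, 125, 155, 184, 238]
  UxaIII (TCAGAG, off=4): starts [75, 168, 205] → cuts [79, 172, 209]
  ZebII (ACTAGG, off=4): starts [58, 136, 144, 247, 256] → cuts [62, 140, 148, 251, 260]
  SqiV (GTCTT, off=5): starts [65, 70, 82, 89, 128, 161, 212, 241, 263] → cuts [70, 75, 87, 94, 133, 166, 217, 246, 268]
  CdoX (GCTTAT, off=6): starts [6, 43, 98, 226] → cuts [12, 49, 104, 232]

Pooled cuts: [12, 49, 62, 70, 75, 79, 87, 94, 104, 109, 125, 133, 140, 148, 155, 166, 172, 184, 209, 217, 232, 238, 246, 251, 260, 268]

Fragment lengths:
  [0,12): 12 bp
  [12,49): 37 bp
  [49,62): 13 bp
  [62,70): 8 bp
  [70,75): 5 bp
  [75,79): 4 bp
  [79,87): 8 bp
  [87,94): 7 bp
  [94,104): 10 bp
  [104,109): 5 bp
  [109,125): 16 bp
  [125,133): 8 bp
  [133,140): 7 bp
  [140,148): 8 bp
  [148,155): 7 bp
  [155,166): 11 bp
  [166,172): 6 bp
  [172,184): 12 bp
  [184,209): 25 bp
  [209,217): 8 bp
  [217,232): 15 bp
  [232,238): 6 bp
  [238,246): 8 bp
  [246,251): 5 bp
  [251,260): 9 bp
  [260,268): 8 bp
  [268,283): 15 bp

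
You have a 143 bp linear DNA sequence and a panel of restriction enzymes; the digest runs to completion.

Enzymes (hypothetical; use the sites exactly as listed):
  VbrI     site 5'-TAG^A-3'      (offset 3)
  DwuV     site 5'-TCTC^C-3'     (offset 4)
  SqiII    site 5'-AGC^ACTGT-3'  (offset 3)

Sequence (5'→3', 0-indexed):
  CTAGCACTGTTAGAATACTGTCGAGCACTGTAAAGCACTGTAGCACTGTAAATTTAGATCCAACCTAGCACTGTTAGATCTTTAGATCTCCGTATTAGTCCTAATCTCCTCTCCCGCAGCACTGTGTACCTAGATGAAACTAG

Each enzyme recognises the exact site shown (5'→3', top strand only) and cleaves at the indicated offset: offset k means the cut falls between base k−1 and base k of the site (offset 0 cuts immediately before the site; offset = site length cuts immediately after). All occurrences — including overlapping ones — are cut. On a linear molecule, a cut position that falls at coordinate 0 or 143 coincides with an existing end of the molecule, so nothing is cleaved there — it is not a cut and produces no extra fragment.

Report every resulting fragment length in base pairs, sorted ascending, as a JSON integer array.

[5,5,5,7,8,8,8,8,10,10,12,13,13,13,18]

Scan for sites:
  VbrI (TAGA, off=3): starts [10, 54, 74, 82, 130] → cuts [13, 57, 77, 85, 133]
  DwuV (TCTCC, off=4): starts [86, 104, 109] → cuts [90, 108, 113]
  SqiII (AGCACTGT, off=3): starts [2, 23, 33, 41, 66, 117] → cuts [5, 26, 36, 44, 69, 120]

All cut coordinates (distinct, sorted): [5, 13, 26, 36, 44, 57, 69, 77, 85, 90, 108, 113, 120, 133]

Fragments:
  [0,5): 5 bp
  [5,13): 8 bp
  [13,26): 13 bp
  [26,36): 10 bp
  [36,44): 8 bp
  [44,57): 13 bp
  [57,69): 12 bp
  [69,77): 8 bp
  [77,85): 8 bp
  [85,90): 5 bp
  [90,108): 18 bp
  [108,113): 5 bp
  [113,120): 7 bp
  [120,133): 13 bp
  [133,143): 10 bp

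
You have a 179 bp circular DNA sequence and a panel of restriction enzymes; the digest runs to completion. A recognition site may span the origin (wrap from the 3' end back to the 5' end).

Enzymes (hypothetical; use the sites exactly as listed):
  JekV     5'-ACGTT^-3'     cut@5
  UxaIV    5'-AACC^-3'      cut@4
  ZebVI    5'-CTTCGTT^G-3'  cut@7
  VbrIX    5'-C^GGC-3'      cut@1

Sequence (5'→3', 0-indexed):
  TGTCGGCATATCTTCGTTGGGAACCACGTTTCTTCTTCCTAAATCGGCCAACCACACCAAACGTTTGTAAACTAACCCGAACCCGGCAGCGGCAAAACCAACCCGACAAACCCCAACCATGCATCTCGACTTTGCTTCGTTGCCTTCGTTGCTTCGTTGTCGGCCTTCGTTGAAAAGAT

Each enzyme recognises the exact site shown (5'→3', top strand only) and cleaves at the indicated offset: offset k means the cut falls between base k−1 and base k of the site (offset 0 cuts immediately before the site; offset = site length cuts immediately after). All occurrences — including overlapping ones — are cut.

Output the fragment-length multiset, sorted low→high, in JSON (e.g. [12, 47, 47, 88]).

Per-enzyme occurrences:
  JekV (ACGTT, off=5): starts [25, 60] → cuts [30, 65]
  UxaIV (AACC, off=4): starts [21, 49, 73, 79, 95, 99, 108, 114] → cuts [25, 53, 77, 83, 99, 103, 112, 118]
  ZebVI (CTTCGTTG, off=7): starts [11, 134, 143, 151, 164] → cuts [18, 141, 150, 158, 171]
  VbrIX (CGGC, off=1): starts [3, 44, 83, 89, 160] → cuts [4, 45, 84, 90, 161]

All cut coordinates (distinct, sorted): [4, 18, 25, 30, 45, 53, 65, 77, 83, 84, 90, 99, 103, 112, 118, 141, 150, 158, 161, 171]

Fragments:
  4→18: 14 bp
  18→25: 7 bp
  25→30: 5 bp
  30→45: 15 bp
  45→53: 8 bp
  53→65: 12 bp
  65→77: 12 bp
  77→83: 6 bp
  83→84: 1 bp
  84→90: 6 bp
  90→99: 9 bp
  99→103: 4 bp
  103→112: 9 bp
  112→118: 6 bp
  118→141: 23 bp
  141→150: 9 bp
  150→158: 8 bp
  158→161: 3 bp
  161→171: 10 bp
  171→4 (wrap): 179-171+4 = 12 bp

[1,3,4,5,6,6,6,7,8,8,9,9,9,10,12,12,12,14,15,23]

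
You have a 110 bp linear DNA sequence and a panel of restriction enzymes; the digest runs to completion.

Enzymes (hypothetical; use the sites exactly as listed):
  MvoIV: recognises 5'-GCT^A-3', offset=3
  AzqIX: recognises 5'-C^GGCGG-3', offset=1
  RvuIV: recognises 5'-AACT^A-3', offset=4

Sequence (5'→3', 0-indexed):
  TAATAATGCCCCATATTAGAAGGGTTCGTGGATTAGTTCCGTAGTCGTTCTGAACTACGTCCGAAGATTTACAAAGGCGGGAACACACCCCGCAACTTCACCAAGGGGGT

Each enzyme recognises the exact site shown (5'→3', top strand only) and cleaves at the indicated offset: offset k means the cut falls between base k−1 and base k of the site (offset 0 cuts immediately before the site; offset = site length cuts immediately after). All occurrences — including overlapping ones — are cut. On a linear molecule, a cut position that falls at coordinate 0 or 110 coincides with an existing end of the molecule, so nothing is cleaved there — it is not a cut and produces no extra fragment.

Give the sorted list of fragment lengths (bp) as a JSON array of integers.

[54,56]

Scan for sites:
  MvoIV (GCTA, off=3): no sites
  AzqIX (CGGCGG, off=1): no sites
  RvuIV (AACTA, off=4): starts [52] → cuts [56]

Pooled cuts: [56]

Fragments:
  [0,56): 56 bp
  [56,110): 54 bp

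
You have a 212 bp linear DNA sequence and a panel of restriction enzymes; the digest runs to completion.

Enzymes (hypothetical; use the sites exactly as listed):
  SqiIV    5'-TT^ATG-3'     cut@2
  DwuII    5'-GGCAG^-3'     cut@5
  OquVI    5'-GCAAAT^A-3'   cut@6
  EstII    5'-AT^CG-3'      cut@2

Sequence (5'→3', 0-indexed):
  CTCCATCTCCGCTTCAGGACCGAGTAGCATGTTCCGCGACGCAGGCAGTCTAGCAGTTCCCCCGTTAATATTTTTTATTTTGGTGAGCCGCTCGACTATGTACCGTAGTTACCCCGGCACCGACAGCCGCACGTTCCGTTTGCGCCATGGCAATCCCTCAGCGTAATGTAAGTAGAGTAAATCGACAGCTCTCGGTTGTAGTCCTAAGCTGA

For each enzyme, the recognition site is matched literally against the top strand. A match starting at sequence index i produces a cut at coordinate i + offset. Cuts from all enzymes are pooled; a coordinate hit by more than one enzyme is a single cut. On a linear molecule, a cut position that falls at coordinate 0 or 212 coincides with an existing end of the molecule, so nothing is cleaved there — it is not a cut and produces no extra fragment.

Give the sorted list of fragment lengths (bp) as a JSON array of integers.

[30,48,134]

Per-enzyme occurrences:
  SqiIV (TTATG, off=2): no sites
  DwuII (GGCAG, off=5): starts [43] → cuts [48]
  OquVI (GCAAATA, off=6): no sites
  EstII (ATCG, off=2): starts [180] → cuts [182]

All cut coordinates (distinct, sorted): [48, 182]

Fragments:
  [0,48): 48 bp
  [48,182): 134 bp
  [182,212): 30 bp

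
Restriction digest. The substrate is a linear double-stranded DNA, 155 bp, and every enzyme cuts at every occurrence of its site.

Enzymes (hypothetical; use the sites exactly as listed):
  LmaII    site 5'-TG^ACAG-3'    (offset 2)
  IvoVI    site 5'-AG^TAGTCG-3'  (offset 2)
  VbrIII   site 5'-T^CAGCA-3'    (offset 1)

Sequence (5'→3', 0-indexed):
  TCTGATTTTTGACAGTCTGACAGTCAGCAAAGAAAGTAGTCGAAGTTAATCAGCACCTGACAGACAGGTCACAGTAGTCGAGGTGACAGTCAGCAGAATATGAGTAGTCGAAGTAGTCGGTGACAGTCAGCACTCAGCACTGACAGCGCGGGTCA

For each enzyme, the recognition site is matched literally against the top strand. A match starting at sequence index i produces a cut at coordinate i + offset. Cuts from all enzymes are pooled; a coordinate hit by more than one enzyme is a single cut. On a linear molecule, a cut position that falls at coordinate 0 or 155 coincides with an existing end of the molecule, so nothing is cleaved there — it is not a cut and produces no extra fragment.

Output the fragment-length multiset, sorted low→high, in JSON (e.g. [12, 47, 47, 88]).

Scan for sites:
  LmaII TGACAG/2: at [9, 17, 57, 83, 120, 140] ⇒ [11, 19, 59, 85, 122, 142]
  IvoVI AGTAGTCG/2: at [34, 72, 102, 111] ⇒ [36, 74, 104, 113]
  VbrIII TCAGCA/1: at [23, 49, 89, 126, 133] ⇒ [24, 50, 90, 127, 134]

All cut coordinates (distinct, sorted): [11, 19, 24, 36, 50, 59, 74, 85, 90, 104, 113, 122, 127, 134, 142]

Fragment lengths:
  [0,11): 11 bp
  [11,19): 8 bp
  [19,24): 5 bp
  [24,36): 12 bp
  [36,50): 14 bp
  [50,59): 9 bp
  [59,74): 15 bp
  [74,85): 11 bp
  [85,90): 5 bp
  [90,104): 14 bp
  [104,113): 9 bp
  [113,122): 9 bp
  [122,127): 5 bp
  [127,134): 7 bp
  [134,142): 8 bp
  [142,155): 13 bp

[5,5,5,7,8,8,9,9,9,11,11,12,13,14,14,15]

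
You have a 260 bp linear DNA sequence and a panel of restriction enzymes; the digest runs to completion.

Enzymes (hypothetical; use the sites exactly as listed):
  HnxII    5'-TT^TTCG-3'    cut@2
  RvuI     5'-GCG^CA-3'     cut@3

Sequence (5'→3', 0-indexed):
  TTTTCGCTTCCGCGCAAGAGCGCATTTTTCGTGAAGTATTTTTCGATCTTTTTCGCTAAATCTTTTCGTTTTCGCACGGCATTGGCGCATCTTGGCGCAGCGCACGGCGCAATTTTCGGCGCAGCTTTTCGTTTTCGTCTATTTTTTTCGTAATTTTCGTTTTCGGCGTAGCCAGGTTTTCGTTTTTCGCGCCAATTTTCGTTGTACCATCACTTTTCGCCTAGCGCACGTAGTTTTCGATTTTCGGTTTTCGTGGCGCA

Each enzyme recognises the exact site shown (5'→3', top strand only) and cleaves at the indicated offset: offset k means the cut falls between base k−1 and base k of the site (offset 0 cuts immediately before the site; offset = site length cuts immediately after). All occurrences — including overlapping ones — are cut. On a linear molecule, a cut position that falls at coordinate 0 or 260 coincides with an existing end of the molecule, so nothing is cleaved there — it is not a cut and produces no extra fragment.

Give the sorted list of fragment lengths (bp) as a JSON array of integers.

[2,2,5,5,5,6,6,6,6,7,7,7,7,7,8,9,9,9,10,10,11,12,12,13,13,14,17,17,18]

Site scan:
  HnxII TTTTCG/2: at [0, 25, 39, 49, 62, 68, 112, 125, 131, 144, 153, 159, 176, 183, 195, 213, 233, 240, 247] ⇒ [2, 27, 41, 51, 64, 70, 114, 127, 133, 146, 155, 161, 178, 185, 197, 215, 235, 242, 249]
  RvuI GCGCA/3: at [11, 19, 84, 94, 99, 106, 118, 223, 255] ⇒ [14, 22, 87, 97, 102, 109, 121, 226, 258]

Pooled cuts: [2, 14, 22, 27, 41, 51, 64, 70, 87, 97, 102, 109, 114, 121, 127, 133, 146, 155, 161, 178, 185, 197, 215, 226, 235, 242, 249, 258]

Fragments:
  [0,2): 2 bp
  [2,14): 12 bp
  [14,22): 8 bp
  [22,27): 5 bp
  [27,41): 14 bp
  [41,51): 10 bp
  [51,64): 13 bp
  [64,70): 6 bp
  [70,87): 17 bp
  [87,97): 10 bp
  [97,102): 5 bp
  [102,109): 7 bp
  [109,114): 5 bp
  [114,121): 7 bp
  [121,127): 6 bp
  [127,133): 6 bp
  [133,146): 13 bp
  [146,155): 9 bp
  [155,161): 6 bp
  [161,178): 17 bp
  [178,185): 7 bp
  [185,197): 12 bp
  [197,215): 18 bp
  [215,226): 11 bp
  [226,235): 9 bp
  [235,242): 7 bp
  [242,249): 7 bp
  [249,258): 9 bp
  [258,260): 2 bp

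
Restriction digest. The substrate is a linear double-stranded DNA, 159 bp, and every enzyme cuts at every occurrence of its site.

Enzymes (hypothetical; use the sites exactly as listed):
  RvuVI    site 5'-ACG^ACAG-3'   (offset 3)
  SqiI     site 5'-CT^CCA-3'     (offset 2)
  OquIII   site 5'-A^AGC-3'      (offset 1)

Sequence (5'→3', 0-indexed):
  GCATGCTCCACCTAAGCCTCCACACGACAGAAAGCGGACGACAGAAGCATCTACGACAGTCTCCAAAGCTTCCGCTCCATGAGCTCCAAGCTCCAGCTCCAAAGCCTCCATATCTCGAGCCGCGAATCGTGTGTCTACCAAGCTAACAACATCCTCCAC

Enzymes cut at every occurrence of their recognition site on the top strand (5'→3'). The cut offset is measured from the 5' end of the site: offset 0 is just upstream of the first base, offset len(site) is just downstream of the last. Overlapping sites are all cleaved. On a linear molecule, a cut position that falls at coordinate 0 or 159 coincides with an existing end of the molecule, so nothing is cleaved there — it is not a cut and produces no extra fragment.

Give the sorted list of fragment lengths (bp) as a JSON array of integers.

[3,4,4,4,4,5,5,5,6,6,7,7,7,7,8,9,10,10,15,33]

Per-enzyme occurrences:
  RvuVI ACGACAG/3: at [23, 37, 52] ⇒ [26, 40, 55]
  SqiI CTCCA/2: at [5, 17, 60, 74, 83, 90, 96, 105, 153] ⇒ [7, 19, 62, 76, 85, 92, 98, 107, 155]
  OquIII AAGC/1: at [13, 31, 44, 65, 87, 101, 139] ⇒ [14, 32, 45, 66, 88, 102, 140]

All cut coordinates (distinct, sorted): [7, 14, 19, 26, 32, 40, 45, 55, 62, 66, 76, 85, 88, 92, 98, 102, 107, 140, 155]

Fragments:
  [0,7): 7 bp
  [7,14): 7 bp
  [14,19): 5 bp
  [19,26): 7 bp
  [26,32): 6 bp
  [32,40): 8 bp
  [40,45): 5 bp
  [45,55): 10 bp
  [55,62): 7 bp
  [62,66): 4 bp
  [66,76): 10 bp
  [76,85): 9 bp
  [85,88): 3 bp
  [88,92): 4 bp
  [92,98): 6 bp
  [98,102): 4 bp
  [102,107): 5 bp
  [107,140): 33 bp
  [140,155): 15 bp
  [155,159): 4 bp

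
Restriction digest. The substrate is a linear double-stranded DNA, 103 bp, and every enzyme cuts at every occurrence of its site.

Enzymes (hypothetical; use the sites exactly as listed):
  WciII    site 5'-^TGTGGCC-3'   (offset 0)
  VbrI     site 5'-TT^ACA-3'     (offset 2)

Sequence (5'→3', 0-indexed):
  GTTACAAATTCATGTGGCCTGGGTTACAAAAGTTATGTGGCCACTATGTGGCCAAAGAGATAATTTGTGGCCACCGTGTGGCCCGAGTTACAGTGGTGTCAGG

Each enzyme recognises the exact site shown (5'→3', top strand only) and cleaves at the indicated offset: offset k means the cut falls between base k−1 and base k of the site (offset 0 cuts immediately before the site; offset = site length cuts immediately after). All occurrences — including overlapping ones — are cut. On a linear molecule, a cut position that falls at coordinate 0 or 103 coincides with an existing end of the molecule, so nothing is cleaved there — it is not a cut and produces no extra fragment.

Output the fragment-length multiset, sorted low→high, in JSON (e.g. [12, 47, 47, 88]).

[3,9,10,11,11,13,13,14,19]

Scan for sites:
  WciII (TGTGGCC, off=0): starts [12, 35, 46, 65, 76] → cuts [12, 35, 46, 65, 76]
  VbrI (TTACA, off=2): starts [1, 23, 87] → cuts [3, 25, 89]

Pooled cuts: [3, 12, 25, 35, 46, 65, 76, 89]

Fragments:
  [0,3): 3 bp
  [3,12): 9 bp
  [12,25): 13 bp
  [25,35): 10 bp
  [35,46): 11 bp
  [46,65): 19 bp
  [65,76): 11 bp
  [76,89): 13 bp
  [89,103): 14 bp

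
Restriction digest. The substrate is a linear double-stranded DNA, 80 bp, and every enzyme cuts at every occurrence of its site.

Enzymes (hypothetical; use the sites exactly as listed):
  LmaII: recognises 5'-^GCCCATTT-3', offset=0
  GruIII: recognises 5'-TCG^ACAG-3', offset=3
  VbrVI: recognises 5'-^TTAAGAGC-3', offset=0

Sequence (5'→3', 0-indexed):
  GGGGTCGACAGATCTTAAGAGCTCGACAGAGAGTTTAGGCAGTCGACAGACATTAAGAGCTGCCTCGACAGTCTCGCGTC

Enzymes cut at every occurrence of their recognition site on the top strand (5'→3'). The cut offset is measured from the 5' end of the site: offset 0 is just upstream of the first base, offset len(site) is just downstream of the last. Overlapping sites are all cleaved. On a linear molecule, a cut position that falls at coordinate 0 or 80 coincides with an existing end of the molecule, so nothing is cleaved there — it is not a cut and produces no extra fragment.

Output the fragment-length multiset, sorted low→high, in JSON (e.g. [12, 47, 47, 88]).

Site scan:
  LmaII (GCCCATTT, off=0): no sites
  GruIII TCGACAG/3: at [4, 22, 42, 64] ⇒ [7, 25, 45, 67]
  VbrVI TTAAGAGC/0: at [14, 52] ⇒ [14, 52]

Pooled cuts: [7, 14, 25, 45, 52, 67]

Fragment lengths:
  [0,7): 7 bp
  [7,14): 7 bp
  [14,25): 11 bp
  [25,45): 20 bp
  [45,52): 7 bp
  [52,67): 15 bp
  [67,80): 13 bp

[7,7,7,11,13,15,20]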